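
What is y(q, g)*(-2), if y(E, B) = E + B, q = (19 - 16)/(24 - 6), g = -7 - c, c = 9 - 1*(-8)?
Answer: 143/3 ≈ 47.667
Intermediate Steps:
c = 17 (c = 9 + 8 = 17)
g = -24 (g = -7 - 1*17 = -7 - 17 = -24)
q = ⅙ (q = 3/18 = 3*(1/18) = ⅙ ≈ 0.16667)
y(E, B) = B + E
y(q, g)*(-2) = (-24 + ⅙)*(-2) = -143/6*(-2) = 143/3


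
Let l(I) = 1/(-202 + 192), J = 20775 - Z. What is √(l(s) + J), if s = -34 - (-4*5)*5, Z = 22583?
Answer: 21*I*√410/10 ≈ 42.522*I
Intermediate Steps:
J = -1808 (J = 20775 - 1*22583 = 20775 - 22583 = -1808)
s = 66 (s = -34 - (-20)*5 = -34 - 1*(-100) = -34 + 100 = 66)
l(I) = -⅒ (l(I) = 1/(-10) = -⅒)
√(l(s) + J) = √(-⅒ - 1808) = √(-18081/10) = 21*I*√410/10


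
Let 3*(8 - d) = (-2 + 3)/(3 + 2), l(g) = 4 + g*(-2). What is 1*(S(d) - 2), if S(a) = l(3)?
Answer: -4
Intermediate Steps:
l(g) = 4 - 2*g
d = 119/15 (d = 8 - (-2 + 3)/(3*(3 + 2)) = 8 - 1/(3*5) = 8 - 1/3*1/5 = 8 - 1/15 = 119/15 ≈ 7.9333)
S(a) = -2 (S(a) = 4 - 2*3 = 4 - 6 = -2)
1*(S(d) - 2) = 1*(-2 - 2) = 1*(-4) = -4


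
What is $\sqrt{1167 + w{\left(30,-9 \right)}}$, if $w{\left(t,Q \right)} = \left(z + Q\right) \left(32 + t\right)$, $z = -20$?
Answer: $i \sqrt{631} \approx 25.12 i$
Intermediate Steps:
$w{\left(t,Q \right)} = \left(-20 + Q\right) \left(32 + t\right)$
$\sqrt{1167 + w{\left(30,-9 \right)}} = \sqrt{1167 - 1798} = \sqrt{-631} = i \sqrt{631}$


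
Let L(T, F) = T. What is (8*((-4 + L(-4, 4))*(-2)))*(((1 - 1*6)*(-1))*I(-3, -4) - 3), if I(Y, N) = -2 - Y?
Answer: 256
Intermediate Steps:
(8*((-4 + L(-4, 4))*(-2)))*(((1 - 1*6)*(-1))*I(-3, -4) - 3) = (8*((-4 - 4)*(-2)))*(((1 - 1*6)*(-1))*(-2 - 1*(-3)) - 3) = (8*(-8*(-2)))*(((1 - 6)*(-1))*(-2 + 3) - 3) = (8*16)*(-5*(-1)*1 - 3) = 128*(5*1 - 3) = 128*(5 - 3) = 128*2 = 256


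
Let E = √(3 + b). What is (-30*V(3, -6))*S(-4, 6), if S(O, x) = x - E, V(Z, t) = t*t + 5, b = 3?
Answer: -7380 + 1230*√6 ≈ -4367.1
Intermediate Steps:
E = √6 (E = √(3 + 3) = √6 ≈ 2.4495)
V(Z, t) = 5 + t² (V(Z, t) = t² + 5 = 5 + t²)
S(O, x) = x - √6
(-30*V(3, -6))*S(-4, 6) = (-30*(5 + (-6)²))*(6 - √6) = (-30*(5 + 36))*(6 - √6) = (-30*41)*(6 - √6) = -1230*(6 - √6) = -7380 + 1230*√6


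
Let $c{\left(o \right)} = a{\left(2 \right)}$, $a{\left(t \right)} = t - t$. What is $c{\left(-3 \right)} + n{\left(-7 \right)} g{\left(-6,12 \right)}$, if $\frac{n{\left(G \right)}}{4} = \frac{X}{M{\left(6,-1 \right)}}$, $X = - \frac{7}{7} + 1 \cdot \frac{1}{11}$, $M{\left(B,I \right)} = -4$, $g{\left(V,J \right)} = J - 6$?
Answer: $\frac{60}{11} \approx 5.4545$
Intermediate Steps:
$g{\left(V,J \right)} = -6 + J$
$X = - \frac{10}{11}$ ($X = \left(-7\right) \frac{1}{7} + 1 \cdot \frac{1}{11} = -1 + \frac{1}{11} = - \frac{10}{11} \approx -0.90909$)
$a{\left(t \right)} = 0$
$c{\left(o \right)} = 0$
$n{\left(G \right)} = \frac{10}{11}$ ($n{\left(G \right)} = 4 \left(- \frac{10}{11 \left(-4\right)}\right) = 4 \left(\left(- \frac{10}{11}\right) \left(- \frac{1}{4}\right)\right) = 4 \cdot \frac{5}{22} = \frac{10}{11}$)
$c{\left(-3 \right)} + n{\left(-7 \right)} g{\left(-6,12 \right)} = 0 + \frac{10 \left(-6 + 12\right)}{11} = 0 + \frac{10}{11} \cdot 6 = 0 + \frac{60}{11} = \frac{60}{11}$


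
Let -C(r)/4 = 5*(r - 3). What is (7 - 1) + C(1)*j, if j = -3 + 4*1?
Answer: 46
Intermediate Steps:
C(r) = 60 - 20*r (C(r) = -20*(r - 3) = -20*(-3 + r) = -4*(-15 + 5*r) = 60 - 20*r)
j = 1 (j = -3 + 4 = 1)
(7 - 1) + C(1)*j = (7 - 1) + (60 - 20*1)*1 = 6 + (60 - 20)*1 = 6 + 40*1 = 6 + 40 = 46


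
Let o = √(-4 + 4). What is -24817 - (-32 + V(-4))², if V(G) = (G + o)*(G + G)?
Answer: -24817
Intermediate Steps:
o = 0 (o = √0 = 0)
V(G) = 2*G² (V(G) = (G + 0)*(G + G) = G*(2*G) = 2*G²)
-24817 - (-32 + V(-4))² = -24817 - (-32 + 2*(-4)²)² = -24817 - (-32 + 2*16)² = -24817 - (-32 + 32)² = -24817 - 1*0² = -24817 - 1*0 = -24817 + 0 = -24817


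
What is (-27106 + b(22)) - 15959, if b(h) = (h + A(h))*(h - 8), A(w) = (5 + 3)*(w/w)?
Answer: -42645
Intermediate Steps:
A(w) = 8 (A(w) = 8*1 = 8)
b(h) = (-8 + h)*(8 + h) (b(h) = (h + 8)*(h - 8) = (8 + h)*(-8 + h) = (-8 + h)*(8 + h))
(-27106 + b(22)) - 15959 = (-27106 + (-64 + 22²)) - 15959 = (-27106 + (-64 + 484)) - 15959 = (-27106 + 420) - 15959 = -26686 - 15959 = -42645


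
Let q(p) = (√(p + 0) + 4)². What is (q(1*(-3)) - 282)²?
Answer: 72169 - 4304*I*√3 ≈ 72169.0 - 7454.8*I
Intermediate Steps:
q(p) = (4 + √p)² (q(p) = (√p + 4)² = (4 + √p)²)
(q(1*(-3)) - 282)² = ((4 + √(1*(-3)))² - 282)² = ((4 + √(-3))² - 282)² = ((4 + I*√3)² - 282)² = (-282 + (4 + I*√3)²)²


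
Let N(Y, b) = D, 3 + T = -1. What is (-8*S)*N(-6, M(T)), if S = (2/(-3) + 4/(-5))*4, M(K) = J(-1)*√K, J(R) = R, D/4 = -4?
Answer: -11264/15 ≈ -750.93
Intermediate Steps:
T = -4 (T = -3 - 1 = -4)
D = -16 (D = 4*(-4) = -16)
M(K) = -√K
N(Y, b) = -16
S = -88/15 (S = (2*(-⅓) + 4*(-⅕))*4 = (-⅔ - ⅘)*4 = -22/15*4 = -88/15 ≈ -5.8667)
(-8*S)*N(-6, M(T)) = -8*(-88/15)*(-16) = (704/15)*(-16) = -11264/15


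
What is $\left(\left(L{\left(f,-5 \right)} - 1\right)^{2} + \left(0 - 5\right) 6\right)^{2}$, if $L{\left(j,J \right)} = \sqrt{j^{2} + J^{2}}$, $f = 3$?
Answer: $161 - 20 \sqrt{34} \approx 44.381$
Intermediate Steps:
$L{\left(j,J \right)} = \sqrt{J^{2} + j^{2}}$
$\left(\left(L{\left(f,-5 \right)} - 1\right)^{2} + \left(0 - 5\right) 6\right)^{2} = \left(\left(\sqrt{\left(-5\right)^{2} + 3^{2}} - 1\right)^{2} + \left(0 - 5\right) 6\right)^{2} = \left(\left(\sqrt{25 + 9} - 1\right)^{2} - 30\right)^{2} = \left(\left(\sqrt{34} - 1\right)^{2} - 30\right)^{2} = \left(\left(-1 + \sqrt{34}\right)^{2} - 30\right)^{2} = \left(-30 + \left(-1 + \sqrt{34}\right)^{2}\right)^{2}$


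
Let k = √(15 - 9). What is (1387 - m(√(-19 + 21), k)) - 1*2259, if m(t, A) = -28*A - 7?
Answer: -865 + 28*√6 ≈ -796.41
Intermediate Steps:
k = √6 ≈ 2.4495
m(t, A) = -7 - 28*A
(1387 - m(√(-19 + 21), k)) - 1*2259 = (1387 - (-7 - 28*√6)) - 1*2259 = (1387 + (7 + 28*√6)) - 2259 = (1394 + 28*√6) - 2259 = -865 + 28*√6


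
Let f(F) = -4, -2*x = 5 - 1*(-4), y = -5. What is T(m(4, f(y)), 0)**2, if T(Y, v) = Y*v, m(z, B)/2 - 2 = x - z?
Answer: 0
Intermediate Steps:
x = -9/2 (x = -(5 - 1*(-4))/2 = -(5 + 4)/2 = -1/2*9 = -9/2 ≈ -4.5000)
m(z, B) = -5 - 2*z (m(z, B) = 4 + 2*(-9/2 - z) = 4 + (-9 - 2*z) = -5 - 2*z)
T(m(4, f(y)), 0)**2 = ((-5 - 2*4)*0)**2 = ((-5 - 8)*0)**2 = (-13*0)**2 = 0**2 = 0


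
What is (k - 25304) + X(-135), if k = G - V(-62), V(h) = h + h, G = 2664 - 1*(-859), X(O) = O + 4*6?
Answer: -21768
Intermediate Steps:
X(O) = 24 + O (X(O) = O + 24 = 24 + O)
G = 3523 (G = 2664 + 859 = 3523)
V(h) = 2*h
k = 3647 (k = 3523 - 2*(-62) = 3523 - 1*(-124) = 3523 + 124 = 3647)
(k - 25304) + X(-135) = (3647 - 25304) + (24 - 135) = -21657 - 111 = -21768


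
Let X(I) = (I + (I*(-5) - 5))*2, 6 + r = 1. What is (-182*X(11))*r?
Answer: -89180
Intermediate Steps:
r = -5 (r = -6 + 1 = -5)
X(I) = -10 - 8*I (X(I) = (I + (-5*I - 5))*2 = (I + (-5 - 5*I))*2 = (-5 - 4*I)*2 = -10 - 8*I)
(-182*X(11))*r = -182*(-10 - 8*11)*(-5) = -182*(-10 - 88)*(-5) = -182*(-98)*(-5) = 17836*(-5) = -89180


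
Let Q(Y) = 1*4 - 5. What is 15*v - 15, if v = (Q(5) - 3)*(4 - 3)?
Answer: -75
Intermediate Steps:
Q(Y) = -1 (Q(Y) = 4 - 5 = -1)
v = -4 (v = (-1 - 3)*(4 - 3) = -4*1 = -4)
15*v - 15 = 15*(-4) - 15 = -60 - 15 = -75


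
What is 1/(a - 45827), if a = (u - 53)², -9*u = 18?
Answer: -1/42802 ≈ -2.3363e-5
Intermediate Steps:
u = -2 (u = -⅑*18 = -2)
a = 3025 (a = (-2 - 53)² = (-55)² = 3025)
1/(a - 45827) = 1/(3025 - 45827) = 1/(-42802) = -1/42802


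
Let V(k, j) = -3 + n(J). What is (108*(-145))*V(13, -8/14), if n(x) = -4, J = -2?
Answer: 109620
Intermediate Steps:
V(k, j) = -7 (V(k, j) = -3 - 4 = -7)
(108*(-145))*V(13, -8/14) = (108*(-145))*(-7) = -15660*(-7) = 109620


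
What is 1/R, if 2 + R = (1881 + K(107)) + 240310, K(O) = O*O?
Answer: 1/253638 ≈ 3.9426e-6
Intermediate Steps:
K(O) = O²
R = 253638 (R = -2 + ((1881 + 107²) + 240310) = -2 + ((1881 + 11449) + 240310) = -2 + (13330 + 240310) = -2 + 253640 = 253638)
1/R = 1/253638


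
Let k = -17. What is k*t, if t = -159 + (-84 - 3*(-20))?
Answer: 3111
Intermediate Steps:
t = -183 (t = -159 + (-84 + 60) = -159 - 24 = -183)
k*t = -17*(-183) = 3111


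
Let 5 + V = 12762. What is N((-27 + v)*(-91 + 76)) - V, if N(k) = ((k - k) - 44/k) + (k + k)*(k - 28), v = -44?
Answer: 2338796401/1065 ≈ 2.1961e+6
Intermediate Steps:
V = 12757 (V = -5 + 12762 = 12757)
N(k) = -44/k + 2*k*(-28 + k) (N(k) = (0 - 44/k) + (2*k)*(-28 + k) = -44/k + 2*k*(-28 + k))
N((-27 + v)*(-91 + 76)) - V = 2*(-22 + ((-27 - 44)*(-91 + 76))**2*(-28 + (-27 - 44)*(-91 + 76)))/(((-27 - 44)*(-91 + 76))) - 1*12757 = 2*(-22 + (-71*(-15))**2*(-28 - 71*(-15)))/((-71*(-15))) - 12757 = 2*(-22 + 1065**2*(-28 + 1065))/1065 - 12757 = 2*(1/1065)*(-22 + 1134225*1037) - 12757 = 2*(1/1065)*(-22 + 1176191325) - 12757 = 2*(1/1065)*1176191303 - 12757 = 2352382606/1065 - 12757 = 2338796401/1065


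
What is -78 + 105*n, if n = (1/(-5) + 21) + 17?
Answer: 3891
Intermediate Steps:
n = 189/5 (n = (-⅕ + 21) + 17 = 104/5 + 17 = 189/5 ≈ 37.800)
-78 + 105*n = -78 + 105*(189/5) = -78 + 3969 = 3891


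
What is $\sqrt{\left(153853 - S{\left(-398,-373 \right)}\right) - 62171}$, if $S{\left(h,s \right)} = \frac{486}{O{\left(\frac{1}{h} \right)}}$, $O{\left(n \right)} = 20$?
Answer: $\frac{\sqrt{9165770}}{10} \approx 302.75$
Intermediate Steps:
$S{\left(h,s \right)} = \frac{243}{10}$ ($S{\left(h,s \right)} = \frac{486}{20} = 486 \cdot \frac{1}{20} = \frac{243}{10}$)
$\sqrt{\left(153853 - S{\left(-398,-373 \right)}\right) - 62171} = \sqrt{\left(153853 - \frac{243}{10}\right) - 62171} = \sqrt{\frac{1538287}{10} - 62171} = \sqrt{\frac{916577}{10}} = \frac{\sqrt{9165770}}{10}$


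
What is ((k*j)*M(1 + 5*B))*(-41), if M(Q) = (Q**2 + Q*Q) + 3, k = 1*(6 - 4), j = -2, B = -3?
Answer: 64780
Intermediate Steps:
k = 2 (k = 1*2 = 2)
M(Q) = 3 + 2*Q**2 (M(Q) = (Q**2 + Q**2) + 3 = 2*Q**2 + 3 = 3 + 2*Q**2)
((k*j)*M(1 + 5*B))*(-41) = ((2*(-2))*(3 + 2*(1 + 5*(-3))**2))*(-41) = -4*(3 + 2*(1 - 15)**2)*(-41) = -4*(3 + 2*(-14)**2)*(-41) = -4*(3 + 2*196)*(-41) = -4*(3 + 392)*(-41) = -4*395*(-41) = -1580*(-41) = 64780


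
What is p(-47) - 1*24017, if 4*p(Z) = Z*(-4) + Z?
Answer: -95927/4 ≈ -23982.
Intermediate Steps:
p(Z) = -3*Z/4 (p(Z) = (Z*(-4) + Z)/4 = (-4*Z + Z)/4 = (-3*Z)/4 = -3*Z/4)
p(-47) - 1*24017 = -¾*(-47) - 1*24017 = 141/4 - 24017 = -95927/4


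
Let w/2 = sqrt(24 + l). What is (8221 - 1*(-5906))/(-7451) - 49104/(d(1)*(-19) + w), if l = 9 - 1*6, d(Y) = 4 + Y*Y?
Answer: 34632050421/66440567 + 294624*sqrt(3)/8917 ≈ 578.48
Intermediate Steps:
d(Y) = 4 + Y**2
l = 3 (l = 9 - 6 = 3)
w = 6*sqrt(3) (w = 2*sqrt(24 + 3) = 2*sqrt(27) = 2*(3*sqrt(3)) = 6*sqrt(3) ≈ 10.392)
(8221 - 1*(-5906))/(-7451) - 49104/(d(1)*(-19) + w) = (8221 - 1*(-5906))/(-7451) - 49104/((4 + 1**2)*(-19) + 6*sqrt(3)) = (8221 + 5906)*(-1/7451) - 49104/((4 + 1)*(-19) + 6*sqrt(3)) = 14127*(-1/7451) - 49104/(5*(-19) + 6*sqrt(3)) = -14127/7451 - 49104/(-95 + 6*sqrt(3))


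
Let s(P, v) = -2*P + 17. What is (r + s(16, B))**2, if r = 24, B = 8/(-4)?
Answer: 81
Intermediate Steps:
B = -2 (B = 8*(-1/4) = -2)
s(P, v) = 17 - 2*P
(r + s(16, B))**2 = (24 + (17 - 2*16))**2 = (24 + (17 - 32))**2 = (24 - 15)**2 = 9**2 = 81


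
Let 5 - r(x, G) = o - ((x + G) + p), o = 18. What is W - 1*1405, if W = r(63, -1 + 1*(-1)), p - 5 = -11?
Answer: -1363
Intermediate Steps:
p = -6 (p = 5 - 11 = -6)
r(x, G) = -19 + G + x (r(x, G) = 5 - (18 - ((x + G) - 6)) = 5 - (18 - ((G + x) - 6)) = 5 - (18 - (-6 + G + x)) = 5 - (18 + (6 - G - x)) = 5 - (24 - G - x) = 5 + (-24 + G + x) = -19 + G + x)
W = 42 (W = -19 + (-1 + 1*(-1)) + 63 = -19 + (-1 - 1) + 63 = -19 - 2 + 63 = 42)
W - 1*1405 = 42 - 1*1405 = 42 - 1405 = -1363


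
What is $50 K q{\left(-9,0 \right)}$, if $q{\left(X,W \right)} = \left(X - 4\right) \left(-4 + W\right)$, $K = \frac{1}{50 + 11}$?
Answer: $\frac{2600}{61} \approx 42.623$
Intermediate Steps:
$K = \frac{1}{61} \approx 0.016393$
$q{\left(X,W \right)} = \left(-4 + W\right) \left(-4 + X\right)$ ($q{\left(X,W \right)} = \left(-4 + X\right) \left(-4 + W\right) = \left(-4 + W\right) \left(-4 + X\right)$)
$50 K q{\left(-9,0 \right)} = 50 \cdot \frac{1}{61} \left(16 - 0 - -36 + 0 \left(-9\right)\right) = \frac{50 \left(16 + 0 + 36 + 0\right)}{61} = \frac{50}{61} \cdot 52 = \frac{2600}{61}$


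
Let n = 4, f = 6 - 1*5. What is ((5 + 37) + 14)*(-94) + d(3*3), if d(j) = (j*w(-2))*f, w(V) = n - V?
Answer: -5210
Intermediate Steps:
f = 1 (f = 6 - 5 = 1)
w(V) = 4 - V
d(j) = 6*j (d(j) = (j*(4 - 1*(-2)))*1 = (j*(4 + 2))*1 = (j*6)*1 = (6*j)*1 = 6*j)
((5 + 37) + 14)*(-94) + d(3*3) = ((5 + 37) + 14)*(-94) + 6*(3*3) = (42 + 14)*(-94) + 6*9 = 56*(-94) + 54 = -5264 + 54 = -5210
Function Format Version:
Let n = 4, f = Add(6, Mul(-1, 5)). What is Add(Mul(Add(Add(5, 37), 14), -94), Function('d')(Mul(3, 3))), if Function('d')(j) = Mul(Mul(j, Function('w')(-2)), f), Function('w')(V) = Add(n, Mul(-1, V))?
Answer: -5210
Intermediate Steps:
f = 1 (f = Add(6, -5) = 1)
Function('w')(V) = Add(4, Mul(-1, V))
Function('d')(j) = Mul(6, j) (Function('d')(j) = Mul(Mul(j, Add(4, Mul(-1, -2))), 1) = Mul(Mul(j, Add(4, 2)), 1) = Mul(Mul(j, 6), 1) = Mul(Mul(6, j), 1) = Mul(6, j))
Add(Mul(Add(Add(5, 37), 14), -94), Function('d')(Mul(3, 3))) = Add(Mul(Add(Add(5, 37), 14), -94), Mul(6, Mul(3, 3))) = Add(Mul(Add(42, 14), -94), Mul(6, 9)) = Add(Mul(56, -94), 54) = Add(-5264, 54) = -5210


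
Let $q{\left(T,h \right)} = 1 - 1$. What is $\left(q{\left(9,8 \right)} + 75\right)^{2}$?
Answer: $5625$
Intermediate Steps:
$q{\left(T,h \right)} = 0$ ($q{\left(T,h \right)} = 1 - 1 = 0$)
$\left(q{\left(9,8 \right)} + 75\right)^{2} = \left(0 + 75\right)^{2} = 75^{2} = 5625$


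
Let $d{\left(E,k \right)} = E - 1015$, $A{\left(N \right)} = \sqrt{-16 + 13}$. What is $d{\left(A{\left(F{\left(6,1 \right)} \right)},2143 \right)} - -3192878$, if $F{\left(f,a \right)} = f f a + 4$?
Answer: $3191863 + i \sqrt{3} \approx 3.1919 \cdot 10^{6} + 1.732 i$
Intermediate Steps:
$F{\left(f,a \right)} = 4 + a f^{2}$ ($F{\left(f,a \right)} = f^{2} a + 4 = a f^{2} + 4 = 4 + a f^{2}$)
$A{\left(N \right)} = i \sqrt{3}$ ($A{\left(N \right)} = \sqrt{-3} = i \sqrt{3}$)
$d{\left(E,k \right)} = -1015 + E$ ($d{\left(E,k \right)} = E - 1015 = -1015 + E$)
$d{\left(A{\left(F{\left(6,1 \right)} \right)},2143 \right)} - -3192878 = \left(-1015 + i \sqrt{3}\right) - -3192878 = \left(-1015 + i \sqrt{3}\right) + 3192878 = 3191863 + i \sqrt{3}$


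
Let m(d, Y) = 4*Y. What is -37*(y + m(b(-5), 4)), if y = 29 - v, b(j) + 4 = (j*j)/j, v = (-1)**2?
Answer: -1628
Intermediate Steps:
v = 1
b(j) = -4 + j (b(j) = -4 + (j*j)/j = -4 + j**2/j = -4 + j)
y = 28 (y = 29 - 1*1 = 29 - 1 = 28)
-37*(y + m(b(-5), 4)) = -37*(28 + 4*4) = -37*(28 + 16) = -37*44 = -1628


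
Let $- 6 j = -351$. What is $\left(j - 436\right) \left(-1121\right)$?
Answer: $\frac{846355}{2} \approx 4.2318 \cdot 10^{5}$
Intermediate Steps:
$j = \frac{117}{2}$ ($j = \left(- \frac{1}{6}\right) \left(-351\right) = \frac{117}{2} \approx 58.5$)
$\left(j - 436\right) \left(-1121\right) = \left(\frac{117}{2} - 436\right) \left(-1121\right) = \left(- \frac{755}{2}\right) \left(-1121\right) = \frac{846355}{2}$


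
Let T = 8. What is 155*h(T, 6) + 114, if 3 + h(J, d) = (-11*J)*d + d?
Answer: -81261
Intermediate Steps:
h(J, d) = -3 + d - 11*J*d (h(J, d) = -3 + ((-11*J)*d + d) = -3 + (-11*J*d + d) = -3 + (d - 11*J*d) = -3 + d - 11*J*d)
155*h(T, 6) + 114 = 155*(-3 + 6 - 11*8*6) + 114 = 155*(-3 + 6 - 528) + 114 = 155*(-525) + 114 = -81375 + 114 = -81261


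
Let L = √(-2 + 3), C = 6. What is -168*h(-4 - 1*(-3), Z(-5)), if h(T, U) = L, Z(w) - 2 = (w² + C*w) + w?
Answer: -168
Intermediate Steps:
Z(w) = 2 + w² + 7*w (Z(w) = 2 + ((w² + 6*w) + w) = 2 + (w² + 7*w) = 2 + w² + 7*w)
L = 1 (L = √1 = 1)
h(T, U) = 1
-168*h(-4 - 1*(-3), Z(-5)) = -168*1 = -168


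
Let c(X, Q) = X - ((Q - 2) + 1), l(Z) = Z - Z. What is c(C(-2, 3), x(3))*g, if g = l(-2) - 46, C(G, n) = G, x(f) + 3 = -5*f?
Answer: -782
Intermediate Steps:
x(f) = -3 - 5*f
l(Z) = 0
c(X, Q) = 1 + X - Q (c(X, Q) = X - ((-2 + Q) + 1) = X - (-1 + Q) = X + (1 - Q) = 1 + X - Q)
g = -46 (g = 0 - 46 = -46)
c(C(-2, 3), x(3))*g = (1 - 2 - (-3 - 5*3))*(-46) = (1 - 2 - (-3 - 15))*(-46) = (1 - 2 - 1*(-18))*(-46) = (1 - 2 + 18)*(-46) = 17*(-46) = -782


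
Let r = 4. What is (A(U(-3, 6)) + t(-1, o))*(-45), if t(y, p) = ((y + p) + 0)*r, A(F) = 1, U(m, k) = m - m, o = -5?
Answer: 1035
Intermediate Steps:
U(m, k) = 0
t(y, p) = 4*p + 4*y (t(y, p) = ((y + p) + 0)*4 = ((p + y) + 0)*4 = (p + y)*4 = 4*p + 4*y)
(A(U(-3, 6)) + t(-1, o))*(-45) = (1 + (4*(-5) + 4*(-1)))*(-45) = (1 + (-20 - 4))*(-45) = (1 - 24)*(-45) = -23*(-45) = 1035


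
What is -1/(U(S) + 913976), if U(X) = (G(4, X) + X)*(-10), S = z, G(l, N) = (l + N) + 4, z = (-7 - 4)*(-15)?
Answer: -1/910596 ≈ -1.0982e-6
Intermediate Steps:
z = 165 (z = -11*(-15) = 165)
G(l, N) = 4 + N + l (G(l, N) = (N + l) + 4 = 4 + N + l)
S = 165
U(X) = -80 - 20*X (U(X) = ((4 + X + 4) + X)*(-10) = ((8 + X) + X)*(-10) = (8 + 2*X)*(-10) = -80 - 20*X)
-1/(U(S) + 913976) = -1/((-80 - 20*165) + 913976) = -1/((-80 - 3300) + 913976) = -1/(-3380 + 913976) = -1/910596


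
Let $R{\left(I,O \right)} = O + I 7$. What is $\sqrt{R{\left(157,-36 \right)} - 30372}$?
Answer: $i \sqrt{29309} \approx 171.2 i$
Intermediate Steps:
$R{\left(I,O \right)} = O + 7 I$
$\sqrt{R{\left(157,-36 \right)} - 30372} = \sqrt{\left(-36 + 7 \cdot 157\right) - 30372} = \sqrt{\left(-36 + 1099\right) - 30372} = \sqrt{1063 - 30372} = \sqrt{-29309} = i \sqrt{29309}$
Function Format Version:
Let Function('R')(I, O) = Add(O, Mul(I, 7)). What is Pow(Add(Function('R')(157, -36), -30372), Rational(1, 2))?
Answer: Mul(I, Pow(29309, Rational(1, 2))) ≈ Mul(171.20, I)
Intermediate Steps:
Function('R')(I, O) = Add(O, Mul(7, I))
Pow(Add(Function('R')(157, -36), -30372), Rational(1, 2)) = Pow(Add(Add(-36, Mul(7, 157)), -30372), Rational(1, 2)) = Pow(Add(Add(-36, 1099), -30372), Rational(1, 2)) = Pow(Add(1063, -30372), Rational(1, 2)) = Pow(-29309, Rational(1, 2)) = Mul(I, Pow(29309, Rational(1, 2)))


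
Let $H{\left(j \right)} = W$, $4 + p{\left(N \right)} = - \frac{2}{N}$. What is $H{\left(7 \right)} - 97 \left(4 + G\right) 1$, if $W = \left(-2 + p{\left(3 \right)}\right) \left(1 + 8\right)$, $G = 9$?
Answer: $-1321$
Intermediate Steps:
$p{\left(N \right)} = -4 - \frac{2}{N}$
$W = -60$ ($W = \left(-2 - \left(4 + \frac{2}{3}\right)\right) \left(1 + 8\right) = \left(-2 - \frac{14}{3}\right) 9 = \left(- \frac{20}{3}\right) 9 = -60$)
$H{\left(j \right)} = -60$
$H{\left(7 \right)} - 97 \left(4 + G\right) 1 = -60 - 97 \left(4 + 9\right) 1 = -60 - 97 \cdot 13 \cdot 1 = -60 - 1261 = -1321$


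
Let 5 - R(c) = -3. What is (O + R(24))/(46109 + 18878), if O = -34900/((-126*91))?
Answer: 63314/372570471 ≈ 0.00016994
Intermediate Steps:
R(c) = 8 (R(c) = 5 - 1*(-3) = 5 + 3 = 8)
O = 17450/5733 (O = -34900/(-11466) = -34900*(-1/11466) = 17450/5733 ≈ 3.0438)
(O + R(24))/(46109 + 18878) = (17450/5733 + 8)/(46109 + 18878) = (63314/5733)/64987 = (63314/5733)*(1/64987) = 63314/372570471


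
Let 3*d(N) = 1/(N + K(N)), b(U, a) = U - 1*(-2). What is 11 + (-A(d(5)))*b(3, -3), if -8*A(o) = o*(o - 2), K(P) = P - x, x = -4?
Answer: 154817/14112 ≈ 10.971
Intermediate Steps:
K(P) = 4 + P (K(P) = P - 1*(-4) = P + 4 = 4 + P)
b(U, a) = 2 + U (b(U, a) = U + 2 = 2 + U)
d(N) = 1/(3*(4 + 2*N)) (d(N) = 1/(3*(N + (4 + N))) = 1/(3*(4 + 2*N)))
A(o) = -o*(-2 + o)/8 (A(o) = -o*(o - 2)/8 = -o*(-2 + o)/8)
11 + (-A(d(5)))*b(3, -3) = 11 + (-1/(6*(2 + 5))*(2 - 1/(6*(2 + 5)))/8)*(2 + 3) = 11 - (⅙)/7*(2 - 1/(6*7))/8*5 = 11 - (⅙)*(⅐)*(2 - 1/(6*7))/8*5 = 11 - (2 - 1*1/42)/(8*42)*5 = 11 - (2 - 1/42)/(8*42)*5 = 11 - 83/(8*42*42)*5 = 11 - 1*83/14112*5 = 11 - 83/14112*5 = 11 - 415/14112 = 154817/14112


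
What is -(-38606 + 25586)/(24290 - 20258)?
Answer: 155/48 ≈ 3.2292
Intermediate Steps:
-(-38606 + 25586)/(24290 - 20258) = -(-13020)/4032 = -1*(-155/48) = 155/48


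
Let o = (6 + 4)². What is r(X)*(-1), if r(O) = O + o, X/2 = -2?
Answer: -96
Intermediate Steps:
X = -4 (X = 2*(-2) = -4)
o = 100 (o = 10² = 100)
r(O) = 100 + O (r(O) = O + 100 = 100 + O)
r(X)*(-1) = (100 - 4)*(-1) = 96*(-1) = -96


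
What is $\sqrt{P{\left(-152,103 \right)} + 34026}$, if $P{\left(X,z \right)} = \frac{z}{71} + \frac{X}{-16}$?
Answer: $\frac{\sqrt{686321074}}{142} \approx 184.49$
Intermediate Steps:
$P{\left(X,z \right)} = - \frac{X}{16} + \frac{z}{71}$ ($P{\left(X,z \right)} = z \frac{1}{71} + X \left(- \frac{1}{16}\right) = \frac{z}{71} - \frac{X}{16} = - \frac{X}{16} + \frac{z}{71}$)
$\sqrt{P{\left(-152,103 \right)} + 34026} = \sqrt{\left(\left(- \frac{1}{16}\right) \left(-152\right) + \frac{1}{71} \cdot 103\right) + 34026} = \sqrt{\left(\frac{19}{2} + \frac{103}{71}\right) + 34026} = \sqrt{\frac{1555}{142} + 34026} = \sqrt{\frac{4833247}{142}} = \frac{\sqrt{686321074}}{142}$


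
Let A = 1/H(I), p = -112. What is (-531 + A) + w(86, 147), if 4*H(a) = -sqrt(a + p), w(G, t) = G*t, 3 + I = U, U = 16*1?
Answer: 12111 + 4*I*sqrt(11)/33 ≈ 12111.0 + 0.40202*I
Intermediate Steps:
U = 16
I = 13 (I = -3 + 16 = 13)
H(a) = -sqrt(-112 + a)/4 (H(a) = (-sqrt(a - 112))/4 = (-sqrt(-112 + a))/4 = -sqrt(-112 + a)/4)
A = 4*I*sqrt(11)/33 (A = 1/(-sqrt(-112 + 13)/4) = 1/(-3*I*sqrt(11)/4) = 4*I*sqrt(11)/33 ≈ 0.40202*I)
(-531 + A) + w(86, 147) = (-531 + 4*I*sqrt(11)/33) + 86*147 = (-531 + 4*I*sqrt(11)/33) + 12642 = 12111 + 4*I*sqrt(11)/33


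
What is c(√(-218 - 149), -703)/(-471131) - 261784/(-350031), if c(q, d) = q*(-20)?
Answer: 261784/350031 + 20*I*√367/471131 ≈ 0.74789 + 0.00081324*I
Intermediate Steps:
c(q, d) = -20*q
c(√(-218 - 149), -703)/(-471131) - 261784/(-350031) = -20*√(-218 - 149)/(-471131) - 261784/(-350031) = -20*I*√367*(-1/471131) - 261784*(-1/350031) = -20*I*√367*(-1/471131) + 261784/350031 = 20*I*√367/471131 + 261784/350031 = 261784/350031 + 20*I*√367/471131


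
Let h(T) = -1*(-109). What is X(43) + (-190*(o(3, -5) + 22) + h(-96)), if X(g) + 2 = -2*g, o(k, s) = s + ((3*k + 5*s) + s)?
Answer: 781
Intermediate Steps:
o(k, s) = 3*k + 7*s (o(k, s) = s + (3*k + 6*s) = 3*k + 7*s)
X(g) = -2 - 2*g
h(T) = 109
X(43) + (-190*(o(3, -5) + 22) + h(-96)) = (-2 - 2*43) + (-190*((3*3 + 7*(-5)) + 22) + 109) = (-2 - 86) + (-190*((9 - 35) + 22) + 109) = -88 + (-190*(-26 + 22) + 109) = -88 + (-190*(-4) + 109) = -88 + (760 + 109) = -88 + 869 = 781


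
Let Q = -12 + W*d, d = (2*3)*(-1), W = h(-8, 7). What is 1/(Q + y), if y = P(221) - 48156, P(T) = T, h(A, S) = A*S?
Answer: -1/47611 ≈ -2.1004e-5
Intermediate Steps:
W = -56 (W = -8*7 = -56)
d = -6 (d = 6*(-1) = -6)
y = -47935 (y = 221 - 48156 = -47935)
Q = 324 (Q = -12 - 56*(-6) = -12 + 336 = 324)
1/(Q + y) = 1/(324 - 47935) = 1/(-47611) = -1/47611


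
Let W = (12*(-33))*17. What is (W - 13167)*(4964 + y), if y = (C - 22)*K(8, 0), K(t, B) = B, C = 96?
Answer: -98778636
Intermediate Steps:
y = 0 (y = (96 - 22)*0 = 74*0 = 0)
W = -6732 (W = -396*17 = -6732)
(W - 13167)*(4964 + y) = (-6732 - 13167)*(4964 + 0) = -19899*4964 = -98778636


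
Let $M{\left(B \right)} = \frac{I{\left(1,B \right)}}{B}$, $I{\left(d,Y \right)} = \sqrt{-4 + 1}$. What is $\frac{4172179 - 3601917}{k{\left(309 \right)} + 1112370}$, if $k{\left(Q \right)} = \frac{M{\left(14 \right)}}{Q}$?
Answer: $\frac{3957085882279086480}{7718809289187754801} - \frac{822317804 i \sqrt{3}}{7718809289187754801} \approx 0.51266 - 1.8452 \cdot 10^{-10} i$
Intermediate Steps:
$I{\left(d,Y \right)} = i \sqrt{3}$ ($I{\left(d,Y \right)} = \sqrt{-3} = i \sqrt{3}$)
$M{\left(B \right)} = \frac{i \sqrt{3}}{B}$
$k{\left(Q \right)} = \frac{i \sqrt{3}}{14 Q}$ ($k{\left(Q \right)} = \frac{i \sqrt{3} \cdot \frac{1}{14}}{Q} = \frac{\frac{1}{14} i \sqrt{3}}{Q} = \frac{i \sqrt{3}}{14 Q}$)
$\frac{4172179 - 3601917}{k{\left(309 \right)} + 1112370} = \frac{4172179 - 3601917}{\frac{i \sqrt{3}}{14 \cdot 309} + 1112370} = \frac{570262}{\frac{1}{14} i \sqrt{3} \cdot \frac{1}{309} + 1112370} = \frac{570262}{\frac{i \sqrt{3}}{4326} + 1112370} = \frac{570262}{1112370 + \frac{i \sqrt{3}}{4326}}$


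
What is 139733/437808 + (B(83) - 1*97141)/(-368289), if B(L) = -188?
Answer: 3484205247/5971847056 ≈ 0.58344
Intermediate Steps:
139733/437808 + (B(83) - 1*97141)/(-368289) = 139733/437808 + (-188 - 1*97141)/(-368289) = 139733*(1/437808) + (-188 - 97141)*(-1/368289) = 139733/437808 - 97329*(-1/368289) = 139733/437808 + 32443/122763 = 3484205247/5971847056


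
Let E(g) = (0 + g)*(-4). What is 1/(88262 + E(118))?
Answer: 1/87790 ≈ 1.1391e-5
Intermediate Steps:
E(g) = -4*g (E(g) = g*(-4) = -4*g)
1/(88262 + E(118)) = 1/(88262 - 4*118) = 1/(88262 - 472) = 1/87790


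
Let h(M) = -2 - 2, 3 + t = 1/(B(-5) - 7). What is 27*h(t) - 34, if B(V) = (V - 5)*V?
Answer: -142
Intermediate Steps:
B(V) = V*(-5 + V) (B(V) = (-5 + V)*V = V*(-5 + V))
t = -128/43 (t = -3 + 1/(-5*(-5 - 5) - 7) = -3 + 1/(-5*(-10) - 7) = -3 + 1/(50 - 7) = -3 + 1/43 = -128/43 ≈ -2.9767)
h(M) = -4
27*h(t) - 34 = 27*(-4) - 34 = -108 - 34 = -142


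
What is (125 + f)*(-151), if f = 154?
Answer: -42129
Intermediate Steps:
(125 + f)*(-151) = (125 + 154)*(-151) = 279*(-151) = -42129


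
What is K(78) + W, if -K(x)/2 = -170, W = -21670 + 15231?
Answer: -6099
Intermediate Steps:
W = -6439
K(x) = 340 (K(x) = -2*(-170) = 340)
K(78) + W = 340 - 6439 = -6099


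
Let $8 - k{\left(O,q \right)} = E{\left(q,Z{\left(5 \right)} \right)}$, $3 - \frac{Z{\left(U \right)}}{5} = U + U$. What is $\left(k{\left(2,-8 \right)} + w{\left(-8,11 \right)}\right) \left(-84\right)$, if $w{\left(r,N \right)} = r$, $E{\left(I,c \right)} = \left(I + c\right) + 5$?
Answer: $-3192$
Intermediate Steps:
$Z{\left(U \right)} = 15 - 10 U$ ($Z{\left(U \right)} = 15 - 5 \left(U + U\right) = 15 - 5 \cdot 2 U = 15 - 10 U$)
$E{\left(I,c \right)} = 5 + I + c$
$k{\left(O,q \right)} = 38 - q$ ($k{\left(O,q \right)} = 8 - \left(5 + q + \left(15 - 50\right)\right) = 8 - \left(5 + q - 35\right) = 8 - \left(-30 + q\right) = 38 - q$)
$\left(k{\left(2,-8 \right)} + w{\left(-8,11 \right)}\right) \left(-84\right) = \left(\left(38 - -8\right) - 8\right) \left(-84\right) = \left(\left(38 + 8\right) - 8\right) \left(-84\right) = \left(46 - 8\right) \left(-84\right) = 38 \left(-84\right) = -3192$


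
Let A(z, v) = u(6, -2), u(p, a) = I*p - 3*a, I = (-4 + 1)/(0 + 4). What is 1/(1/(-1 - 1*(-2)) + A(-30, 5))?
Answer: 2/5 ≈ 0.40000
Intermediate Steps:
I = -3/4 ≈ -0.75000
u(p, a) = -3*a - 3*p/4 (u(p, a) = -3*p/4 - 3*a = -3*a - 3*p/4)
A(z, v) = 3/2 (A(z, v) = -3*(-2) - 3/4*6 = 6 - 9/2 = 3/2)
1/(1/(-1 - 1*(-2)) + A(-30, 5)) = 1/(1/(-1 - 1*(-2)) + 3/2) = 1/(1/(-1 + 2) + 3/2) = 1/(1/1 + 3/2) = 1/(1 + 3/2) = 1/(5/2) = 2/5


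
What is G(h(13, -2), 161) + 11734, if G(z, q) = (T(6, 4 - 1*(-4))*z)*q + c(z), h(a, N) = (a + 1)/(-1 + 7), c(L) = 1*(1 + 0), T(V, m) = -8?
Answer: 26189/3 ≈ 8729.7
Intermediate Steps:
c(L) = 1 (c(L) = 1*1 = 1)
h(a, N) = ⅙ + a/6 (h(a, N) = (1 + a)/6 = (1 + a)*(⅙) = ⅙ + a/6)
G(z, q) = 1 - 8*q*z (G(z, q) = (-8*z)*q + 1 = -8*q*z + 1 = 1 - 8*q*z)
G(h(13, -2), 161) + 11734 = (1 - 8*161*(⅙ + (⅙)*13)) + 11734 = (1 - 8*161*(⅙ + 13/6)) + 11734 = (1 - 8*161*7/3) + 11734 = (1 - 9016/3) + 11734 = -9013/3 + 11734 = 26189/3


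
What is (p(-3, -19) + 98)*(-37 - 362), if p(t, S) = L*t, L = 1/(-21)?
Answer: -39159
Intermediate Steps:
L = -1/21 ≈ -0.047619
p(t, S) = -t/21
(p(-3, -19) + 98)*(-37 - 362) = (-1/21*(-3) + 98)*(-37 - 362) = (⅐ + 98)*(-399) = (687/7)*(-399) = -39159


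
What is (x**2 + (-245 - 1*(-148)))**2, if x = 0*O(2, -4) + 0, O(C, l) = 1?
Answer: 9409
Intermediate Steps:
x = 0 (x = 0*1 + 0 = 0 + 0 = 0)
(x**2 + (-245 - 1*(-148)))**2 = (0**2 + (-245 - 1*(-148)))**2 = (0 + (-245 + 148))**2 = (0 - 97)**2 = (-97)**2 = 9409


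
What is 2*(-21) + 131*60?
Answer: 7818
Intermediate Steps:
2*(-21) + 131*60 = -42 + 7860 = 7818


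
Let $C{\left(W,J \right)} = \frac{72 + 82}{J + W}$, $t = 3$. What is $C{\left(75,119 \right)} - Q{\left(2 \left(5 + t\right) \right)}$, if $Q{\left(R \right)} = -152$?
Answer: $\frac{14821}{97} \approx 152.79$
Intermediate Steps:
$C{\left(W,J \right)} = \frac{154}{J + W}$
$C{\left(75,119 \right)} - Q{\left(2 \left(5 + t\right) \right)} = \frac{154}{119 + 75} - -152 = \frac{154}{194} + 152 = 154 \cdot \frac{1}{194} + 152 = \frac{77}{97} + 152 = \frac{14821}{97}$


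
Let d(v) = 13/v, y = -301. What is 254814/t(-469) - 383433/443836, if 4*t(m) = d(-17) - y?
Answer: 480534097515/141583684 ≈ 3394.0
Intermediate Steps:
t(m) = 1276/17 (t(m) = (13/(-17) - 1*(-301))/4 = (13*(-1/17) + 301)/4 = (-13/17 + 301)/4 = (1/4)*(5104/17) = 1276/17)
254814/t(-469) - 383433/443836 = 254814/(1276/17) - 383433/443836 = 254814*(17/1276) - 383433*1/443836 = 2165919/638 - 383433/443836 = 480534097515/141583684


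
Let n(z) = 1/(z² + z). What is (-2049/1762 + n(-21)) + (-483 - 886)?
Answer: -506986789/370020 ≈ -1370.2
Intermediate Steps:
n(z) = 1/(z + z²)
(-2049/1762 + n(-21)) + (-483 - 886) = (-2049/1762 + 1/((-21)*(1 - 21))) + (-483 - 886) = (-2049*1/1762 - 1/21/(-20)) - 1369 = (-2049/1762 - 1/21*(-1/20)) - 1369 = (-2049/1762 + 1/420) - 1369 = -429409/370020 - 1369 = -506986789/370020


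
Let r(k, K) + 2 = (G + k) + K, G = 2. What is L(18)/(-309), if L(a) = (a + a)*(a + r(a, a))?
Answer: -648/103 ≈ -6.2913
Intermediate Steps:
r(k, K) = K + k (r(k, K) = -2 + ((2 + k) + K) = -2 + (2 + K + k) = K + k)
L(a) = 6*a² (L(a) = (a + a)*(a + (a + a)) = (2*a)*(a + 2*a) = (2*a)*(3*a) = 6*a²)
L(18)/(-309) = (6*18²)/(-309) = (6*324)*(-1/309) = 1944*(-1/309) = -648/103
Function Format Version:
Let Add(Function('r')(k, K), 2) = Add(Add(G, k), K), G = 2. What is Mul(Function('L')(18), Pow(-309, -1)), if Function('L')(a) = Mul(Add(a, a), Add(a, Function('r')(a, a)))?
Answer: Rational(-648, 103) ≈ -6.2913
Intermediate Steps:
Function('r')(k, K) = Add(K, k) (Function('r')(k, K) = Add(-2, Add(Add(2, k), K)) = Add(-2, Add(2, K, k)) = Add(K, k))
Function('L')(a) = Mul(6, Pow(a, 2)) (Function('L')(a) = Mul(Add(a, a), Add(a, Add(a, a))) = Mul(Mul(2, a), Add(a, Mul(2, a))) = Mul(Mul(2, a), Mul(3, a)) = Mul(6, Pow(a, 2)))
Mul(Function('L')(18), Pow(-309, -1)) = Mul(Mul(6, Pow(18, 2)), Pow(-309, -1)) = Mul(Mul(6, 324), Rational(-1, 309)) = Mul(1944, Rational(-1, 309)) = Rational(-648, 103)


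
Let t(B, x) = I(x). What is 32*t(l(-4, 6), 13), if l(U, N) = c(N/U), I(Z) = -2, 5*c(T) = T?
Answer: -64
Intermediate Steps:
c(T) = T/5
l(U, N) = N/(5*U) (l(U, N) = (N/U)/5 = N/(5*U))
t(B, x) = -2
32*t(l(-4, 6), 13) = 32*(-2) = -64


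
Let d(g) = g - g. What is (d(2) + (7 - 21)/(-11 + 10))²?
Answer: 196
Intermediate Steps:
d(g) = 0
(d(2) + (7 - 21)/(-11 + 10))² = (0 + (7 - 21)/(-11 + 10))² = (0 - 14/(-1))² = (0 - 14*(-1))² = (0 + 14)² = 14² = 196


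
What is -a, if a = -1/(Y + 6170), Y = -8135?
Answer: -1/1965 ≈ -0.00050891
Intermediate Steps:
a = 1/1965 (a = -1/(-8135 + 6170) = -1/(-1965) = -1*(-1/1965) = 1/1965 ≈ 0.00050891)
-a = -1*1/1965 = -1/1965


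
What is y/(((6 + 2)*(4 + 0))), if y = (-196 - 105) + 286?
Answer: -15/32 ≈ -0.46875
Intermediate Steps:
y = -15 (y = -301 + 286 = -15)
y/(((6 + 2)*(4 + 0))) = -15*1/((4 + 0)*(6 + 2)) = -15/(8*4) = -15/32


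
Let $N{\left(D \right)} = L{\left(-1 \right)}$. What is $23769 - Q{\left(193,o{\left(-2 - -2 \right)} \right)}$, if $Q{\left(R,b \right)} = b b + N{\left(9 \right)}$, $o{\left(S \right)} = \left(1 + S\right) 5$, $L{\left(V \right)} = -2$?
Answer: $23746$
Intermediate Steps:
$N{\left(D \right)} = -2$
$o{\left(S \right)} = 5 + 5 S$
$Q{\left(R,b \right)} = -2 + b^{2}$ ($Q{\left(R,b \right)} = b b - 2 = b^{2} - 2 = -2 + b^{2}$)
$23769 - Q{\left(193,o{\left(-2 - -2 \right)} \right)} = 23769 - \left(-2 + \left(5 + 5 \left(-2 - -2\right)\right)^{2}\right) = 23769 - \left(-2 + \left(5 + 5 \left(-2 + 2\right)\right)^{2}\right) = 23769 - \left(-2 + \left(5 + 5 \cdot 0\right)^{2}\right) = 23769 - \left(-2 + \left(5 + 0\right)^{2}\right) = 23769 - \left(-2 + 5^{2}\right) = 23769 - \left(-2 + 25\right) = 23769 - 23 = 23746$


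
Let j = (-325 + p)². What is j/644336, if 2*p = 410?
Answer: 900/40271 ≈ 0.022349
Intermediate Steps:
p = 205 (p = (½)*410 = 205)
j = 14400 (j = (-325 + 205)² = (-120)² = 14400)
j/644336 = 14400/644336 = 14400*(1/644336) = 900/40271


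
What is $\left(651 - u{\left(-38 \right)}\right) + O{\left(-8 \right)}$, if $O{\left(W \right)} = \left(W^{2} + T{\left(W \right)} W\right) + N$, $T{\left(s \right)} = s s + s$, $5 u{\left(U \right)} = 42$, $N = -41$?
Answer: $\frac{1088}{5} \approx 217.6$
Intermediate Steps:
$u{\left(U \right)} = \frac{42}{5}$ ($u{\left(U \right)} = \frac{1}{5} \cdot 42 = \frac{42}{5}$)
$T{\left(s \right)} = s + s^{2}$ ($T{\left(s \right)} = s^{2} + s = s + s^{2}$)
$O{\left(W \right)} = -41 + W^{2} + W^{2} \left(1 + W\right)$ ($O{\left(W \right)} = \left(W^{2} + W \left(1 + W\right) W\right) - 41 = \left(W^{2} + W^{2} \left(1 + W\right)\right) - 41 = -41 + W^{2} + W^{2} \left(1 + W\right)$)
$\left(651 - u{\left(-38 \right)}\right) + O{\left(-8 \right)} = \left(651 - \frac{42}{5}\right) + \left(-41 + \left(-8\right)^{3} + 2 \left(-8\right)^{2}\right) = \left(651 - \frac{42}{5}\right) - 425 = \frac{3213}{5} - 425 = \frac{1088}{5}$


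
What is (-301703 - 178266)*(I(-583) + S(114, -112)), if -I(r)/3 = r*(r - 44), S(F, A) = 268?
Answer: 526216412995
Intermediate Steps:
I(r) = -3*r*(-44 + r) (I(r) = -3*r*(r - 44) = -3*r*(-44 + r))
(-301703 - 178266)*(I(-583) + S(114, -112)) = (-301703 - 178266)*(3*(-583)*(44 - 1*(-583)) + 268) = -479969*(3*(-583)*(44 + 583) + 268) = -479969*(3*(-583)*627 + 268) = -479969*(-1096623 + 268) = -479969*(-1096355) = 526216412995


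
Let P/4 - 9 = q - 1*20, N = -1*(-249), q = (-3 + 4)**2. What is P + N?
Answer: 209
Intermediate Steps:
q = 1 (q = 1**2 = 1)
N = 249
P = -40 (P = 36 + 4*(1 - 1*20) = 36 + 4*(1 - 20) = 36 + 4*(-19) = 36 - 76 = -40)
P + N = -40 + 249 = 209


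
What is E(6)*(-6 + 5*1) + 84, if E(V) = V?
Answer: 78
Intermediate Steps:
E(6)*(-6 + 5*1) + 84 = 6*(-6 + 5*1) + 84 = 6*(-6 + 5) + 84 = 6*(-1) + 84 = -6 + 84 = 78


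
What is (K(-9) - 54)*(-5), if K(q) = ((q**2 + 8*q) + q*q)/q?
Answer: 320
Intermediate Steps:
K(q) = (2*q**2 + 8*q)/q (K(q) = ((q**2 + 8*q) + q**2)/q = (2*q**2 + 8*q)/q)
(K(-9) - 54)*(-5) = ((8 + 2*(-9)) - 54)*(-5) = ((8 - 18) - 54)*(-5) = (-10 - 54)*(-5) = -64*(-5) = 320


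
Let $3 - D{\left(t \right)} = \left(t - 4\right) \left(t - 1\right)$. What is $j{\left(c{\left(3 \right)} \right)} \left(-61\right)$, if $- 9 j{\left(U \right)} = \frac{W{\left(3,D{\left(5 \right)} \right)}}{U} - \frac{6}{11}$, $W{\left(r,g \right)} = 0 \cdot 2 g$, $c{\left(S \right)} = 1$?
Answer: $- \frac{122}{33} \approx -3.697$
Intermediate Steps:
$D{\left(t \right)} = 3 - \left(-1 + t\right) \left(-4 + t\right)$ ($D{\left(t \right)} = 3 - \left(t - 4\right) \left(t - 1\right) = 3 - \left(-4 + t\right) \left(-1 + t\right) = 3 - \left(-1 + t\right) \left(-4 + t\right)$)
$W{\left(r,g \right)} = 0$ ($W{\left(r,g \right)} = 0 g = 0$)
$j{\left(U \right)} = \frac{2}{33}$ ($j{\left(U \right)} = - \frac{\frac{0}{U} - \frac{6}{11}}{9} = - \frac{0 - \frac{6}{11}}{9} = \left(- \frac{1}{9}\right) \left(- \frac{6}{11}\right) = \frac{2}{33}$)
$j{\left(c{\left(3 \right)} \right)} \left(-61\right) = \frac{2}{33} \left(-61\right) = - \frac{122}{33}$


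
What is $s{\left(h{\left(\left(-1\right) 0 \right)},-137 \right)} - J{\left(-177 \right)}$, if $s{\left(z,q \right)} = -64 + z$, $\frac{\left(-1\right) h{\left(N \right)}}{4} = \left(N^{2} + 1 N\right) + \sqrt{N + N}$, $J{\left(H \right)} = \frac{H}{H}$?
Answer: $-65$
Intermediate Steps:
$J{\left(H \right)} = 1$
$h{\left(N \right)} = - 4 N - 4 N^{2} - 4 \sqrt{2} \sqrt{N}$ ($h{\left(N \right)} = - 4 \left(\left(N^{2} + 1 N\right) + \sqrt{N + N}\right) = - 4 \left(\left(N^{2} + N\right) + \sqrt{2 N}\right) = - 4 \left(\left(N + N^{2}\right) + \sqrt{2} \sqrt{N}\right) = - 4 \left(N + N^{2} + \sqrt{2} \sqrt{N}\right) = - 4 N - 4 N^{2} - 4 \sqrt{2} \sqrt{N}$)
$s{\left(h{\left(\left(-1\right) 0 \right)},-137 \right)} - J{\left(-177 \right)} = \left(-64 - \left(0 + 4 \left(-1\right) 0 + 4 \sqrt{2} \sqrt{\left(-1\right) 0}\right)\right) - 1 = \left(-64 - \left(0 + 4 \sqrt{2} \sqrt{0}\right)\right) - 1 = \left(-64 - 4 \sqrt{2} \cdot 0\right) - 1 = \left(-64 + \left(0 + 0 + 0\right)\right) - 1 = \left(-64 + 0\right) - 1 = -64 - 1 = -65$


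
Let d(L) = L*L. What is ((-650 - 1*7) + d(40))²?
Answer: 889249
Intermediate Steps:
d(L) = L²
((-650 - 1*7) + d(40))² = ((-650 - 1*7) + 40²)² = ((-650 - 7) + 1600)² = (-657 + 1600)² = 943² = 889249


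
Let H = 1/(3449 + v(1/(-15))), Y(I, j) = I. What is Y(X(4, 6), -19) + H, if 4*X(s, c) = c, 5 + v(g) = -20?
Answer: 5137/3424 ≈ 1.5003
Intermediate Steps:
v(g) = -25 (v(g) = -5 - 20 = -25)
X(s, c) = c/4
H = 1/3424 (H = 1/(3449 - 25) = 1/3424 ≈ 0.00029206)
Y(X(4, 6), -19) + H = (¼)*6 + 1/3424 = 3/2 + 1/3424 = 5137/3424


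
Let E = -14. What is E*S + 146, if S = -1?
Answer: 160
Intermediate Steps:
E*S + 146 = -14*(-1) + 146 = 14 + 146 = 160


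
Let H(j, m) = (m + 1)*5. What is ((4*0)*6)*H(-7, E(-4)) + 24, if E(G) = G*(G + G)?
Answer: 24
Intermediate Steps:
E(G) = 2*G**2 (E(G) = G*(2*G) = 2*G**2)
H(j, m) = 5 + 5*m (H(j, m) = (1 + m)*5 = 5 + 5*m)
((4*0)*6)*H(-7, E(-4)) + 24 = ((4*0)*6)*(5 + 5*(2*(-4)**2)) + 24 = (0*6)*(5 + 5*(2*16)) + 24 = 0*(5 + 5*32) + 24 = 0*(5 + 160) + 24 = 0*165 + 24 = 0 + 24 = 24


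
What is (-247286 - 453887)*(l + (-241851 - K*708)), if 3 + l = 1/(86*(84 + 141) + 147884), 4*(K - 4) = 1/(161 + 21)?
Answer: 1305485360805322873/7609147 ≈ 1.7157e+11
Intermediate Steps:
K = 2913/728 (K = 4 + 1/(4*(161 + 21)) = 4 + (¼)/182 = 4 + (¼)*(1/182) = 4 + 1/728 = 2913/728 ≈ 4.0014)
l = -501701/167234 (l = -3 + 1/(86*(84 + 141) + 147884) = -3 + 1/(86*225 + 147884) = -3 + 1/(19350 + 147884) = -3 + 1/167234 = -501701/167234 ≈ -3.0000)
(-247286 - 453887)*(l + (-241851 - K*708)) = (-247286 - 453887)*(-501701/167234 + (-241851 - 2913*708/728)) = -701173*(-501701/167234 + (-241851 - 1*515601/182)) = -701173*(-501701/167234 + (-241851 - 515601/182)) = -701173*(-501701/167234 - 44532483/182) = -701173*(-1861859142901/7609147) = 1305485360805322873/7609147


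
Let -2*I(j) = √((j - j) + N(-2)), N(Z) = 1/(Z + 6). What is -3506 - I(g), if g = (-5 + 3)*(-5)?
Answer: -14023/4 ≈ -3505.8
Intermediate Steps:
N(Z) = 1/(6 + Z)
g = 10 (g = -2*(-5) = 10)
I(j) = -¼ (I(j) = -√((j - j) + 1/(6 - 2))/2 = -√(0 + 1/4)/2 = -√(0 + ¼)/2 = -√(¼)/2 = -½*½ = -¼)
-3506 - I(g) = -3506 - 1*(-¼) = -3506 + ¼ = -14023/4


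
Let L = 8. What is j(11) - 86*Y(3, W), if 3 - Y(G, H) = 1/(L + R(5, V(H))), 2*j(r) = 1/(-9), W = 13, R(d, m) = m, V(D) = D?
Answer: -31999/126 ≈ -253.96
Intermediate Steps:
j(r) = -1/18 (j(r) = (½)/(-9) = (½)*(-⅑) = -1/18)
Y(G, H) = 3 - 1/(8 + H)
j(11) - 86*Y(3, W) = -1/18 - 86*(23 + 3*13)/(8 + 13) = -1/18 - 86*(23 + 39)/21 = -1/18 - 86*62/21 = -1/18 - 5332/21 = -31999/126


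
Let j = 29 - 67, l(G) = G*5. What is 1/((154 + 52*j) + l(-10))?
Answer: -1/1872 ≈ -0.00053419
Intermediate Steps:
l(G) = 5*G
j = -38
1/((154 + 52*j) + l(-10)) = 1/((154 + 52*(-38)) + 5*(-10)) = 1/((154 - 1976) - 50) = 1/(-1822 - 50) = 1/(-1872) = -1/1872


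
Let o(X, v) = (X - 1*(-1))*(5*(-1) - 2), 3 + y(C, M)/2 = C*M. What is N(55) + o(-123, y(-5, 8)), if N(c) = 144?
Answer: 998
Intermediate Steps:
y(C, M) = -6 + 2*C*M (y(C, M) = -6 + 2*(C*M) = -6 + 2*C*M)
o(X, v) = -7 - 7*X (o(X, v) = (X + 1)*(-5 - 2) = (1 + X)*(-7) = -7 - 7*X)
N(55) + o(-123, y(-5, 8)) = 144 + (-7 - 7*(-123)) = 144 + (-7 + 861) = 144 + 854 = 998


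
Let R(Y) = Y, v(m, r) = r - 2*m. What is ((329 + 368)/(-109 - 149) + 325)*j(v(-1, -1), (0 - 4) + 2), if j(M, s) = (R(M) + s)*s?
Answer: 83153/129 ≈ 644.60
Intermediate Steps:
j(M, s) = s*(M + s) (j(M, s) = (M + s)*s = s*(M + s))
((329 + 368)/(-109 - 149) + 325)*j(v(-1, -1), (0 - 4) + 2) = ((329 + 368)/(-109 - 149) + 325)*(((0 - 4) + 2)*((-1 - 2*(-1)) + ((0 - 4) + 2))) = (697/(-258) + 325)*((-4 + 2)*((-1 + 2) + (-4 + 2))) = (697*(-1/258) + 325)*(-2*(1 - 2)) = (-697/258 + 325)*(-2*(-1)) = (83153/258)*2 = 83153/129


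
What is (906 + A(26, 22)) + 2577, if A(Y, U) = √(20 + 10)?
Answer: 3483 + √30 ≈ 3488.5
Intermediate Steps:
A(Y, U) = √30
(906 + A(26, 22)) + 2577 = (906 + √30) + 2577 = 3483 + √30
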